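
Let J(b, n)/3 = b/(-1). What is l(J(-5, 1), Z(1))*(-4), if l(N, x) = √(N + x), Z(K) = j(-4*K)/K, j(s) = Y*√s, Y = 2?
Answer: -4*√(15 + 4*I) ≈ -15.627 - 2.0478*I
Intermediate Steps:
j(s) = 2*√s
J(b, n) = -3*b (J(b, n) = 3*(b/(-1)) = 3*(b*(-1)) = 3*(-b) = -3*b)
Z(K) = 4*√(-K)/K (Z(K) = (2*√(-4*K))/K = (2*(2*√(-K)))/K = (4*√(-K))/K = 4*√(-K)/K)
l(J(-5, 1), Z(1))*(-4) = √(-3*(-5) - 4*(-I))*(-4) = √(15 - (-4)*I)*(-4) = √(15 + 4*I)*(-4) = -4*√(15 + 4*I)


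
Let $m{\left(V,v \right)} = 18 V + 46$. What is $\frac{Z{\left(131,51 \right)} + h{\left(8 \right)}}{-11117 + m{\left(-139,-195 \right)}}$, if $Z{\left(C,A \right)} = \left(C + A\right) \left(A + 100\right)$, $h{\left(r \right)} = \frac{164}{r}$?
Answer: $- \frac{55005}{27146} \approx -2.0263$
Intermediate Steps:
$m{\left(V,v \right)} = 46 + 18 V$
$Z{\left(C,A \right)} = \left(100 + A\right) \left(A + C\right)$ ($Z{\left(C,A \right)} = \left(A + C\right) \left(100 + A\right) = \left(100 + A\right) \left(A + C\right)$)
$\frac{Z{\left(131,51 \right)} + h{\left(8 \right)}}{-11117 + m{\left(-139,-195 \right)}} = \frac{\left(51^{2} + 100 \cdot 51 + 100 \cdot 131 + 51 \cdot 131\right) + \frac{164}{8}}{-11117 + \left(46 + 18 \left(-139\right)\right)} = \frac{\left(2601 + 5100 + 13100 + 6681\right) + 164 \cdot \frac{1}{8}}{-11117 + \left(46 - 2502\right)} = \frac{27482 + \frac{41}{2}}{-11117 - 2456} = \frac{55005}{2 \left(-13573\right)} = \frac{55005}{2} \left(- \frac{1}{13573}\right) = - \frac{55005}{27146}$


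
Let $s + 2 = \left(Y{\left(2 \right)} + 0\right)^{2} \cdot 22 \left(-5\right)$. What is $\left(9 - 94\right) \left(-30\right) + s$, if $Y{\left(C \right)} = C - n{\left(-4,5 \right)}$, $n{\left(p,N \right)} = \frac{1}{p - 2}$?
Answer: $\frac{36569}{18} \approx 2031.6$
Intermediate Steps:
$n{\left(p,N \right)} = \frac{1}{-2 + p}$
$Y{\left(C \right)} = \frac{1}{6} + C$ ($Y{\left(C \right)} = C - \frac{1}{-2 - 4} = C - \frac{1}{-6} = C - - \frac{1}{6} = C + \frac{1}{6} = \frac{1}{6} + C$)
$s = - \frac{9331}{18}$ ($s = -2 + \left(\left(\frac{1}{6} + 2\right) + 0\right)^{2} \cdot 22 \left(-5\right) = -2 + \left(\frac{13}{6} + 0\right)^{2} \cdot 22 \left(-5\right) = -2 + \left(\frac{13}{6}\right)^{2} \cdot 22 \left(-5\right) = -2 + \frac{169}{36} \cdot 22 \left(-5\right) = -2 + \frac{1859}{18} \left(-5\right) = -2 - \frac{9295}{18} = - \frac{9331}{18} \approx -518.39$)
$\left(9 - 94\right) \left(-30\right) + s = \left(9 - 94\right) \left(-30\right) - \frac{9331}{18} = \left(-85\right) \left(-30\right) - \frac{9331}{18} = 2550 - \frac{9331}{18} = \frac{36569}{18}$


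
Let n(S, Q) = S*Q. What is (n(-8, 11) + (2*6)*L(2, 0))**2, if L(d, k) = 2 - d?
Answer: 7744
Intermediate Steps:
n(S, Q) = Q*S
(n(-8, 11) + (2*6)*L(2, 0))**2 = (11*(-8) + (2*6)*(2 - 1*2))**2 = (-88 + 12*(2 - 2))**2 = (-88 + 12*0)**2 = (-88 + 0)**2 = (-88)**2 = 7744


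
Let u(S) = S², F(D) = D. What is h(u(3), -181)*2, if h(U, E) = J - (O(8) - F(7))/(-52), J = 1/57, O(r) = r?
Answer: 109/1482 ≈ 0.073549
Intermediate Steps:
J = 1/57 ≈ 0.017544
h(U, E) = 109/2964 (h(U, E) = 1/57 - (8 - 1*7)/(-52) = 1/57 - (8 - 7)*(-1)/52 = 1/57 - (-1)/52 = 1/57 - 1*(-1/52) = 1/57 + 1/52 = 109/2964)
h(u(3), -181)*2 = (109/2964)*2 = 109/1482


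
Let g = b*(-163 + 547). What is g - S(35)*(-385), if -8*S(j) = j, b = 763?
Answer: 2330461/8 ≈ 2.9131e+5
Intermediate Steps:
S(j) = -j/8
g = 292992 (g = 763*(-163 + 547) = 763*384 = 292992)
g - S(35)*(-385) = 292992 - (-⅛*35)*(-385) = 292992 - (-35)*(-385)/8 = 292992 - 1*13475/8 = 292992 - 13475/8 = 2330461/8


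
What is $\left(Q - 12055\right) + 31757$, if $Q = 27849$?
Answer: $47551$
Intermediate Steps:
$\left(Q - 12055\right) + 31757 = \left(27849 - 12055\right) + 31757 = 15794 + 31757 = 47551$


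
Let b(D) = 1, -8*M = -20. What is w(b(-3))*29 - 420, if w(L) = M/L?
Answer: -695/2 ≈ -347.50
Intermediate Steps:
M = 5/2 (M = -1/8*(-20) = 5/2 ≈ 2.5000)
w(L) = 5/(2*L)
w(b(-3))*29 - 420 = ((5/2)/1)*29 - 420 = ((5/2)*1)*29 - 420 = (5/2)*29 - 420 = 145/2 - 420 = -695/2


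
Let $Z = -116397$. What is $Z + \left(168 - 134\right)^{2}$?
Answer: $-115241$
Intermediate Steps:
$Z + \left(168 - 134\right)^{2} = -116397 + \left(168 - 134\right)^{2} = -116397 + 34^{2} = -116397 + 1156 = -115241$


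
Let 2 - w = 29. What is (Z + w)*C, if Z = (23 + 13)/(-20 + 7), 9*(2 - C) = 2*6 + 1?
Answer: -215/13 ≈ -16.538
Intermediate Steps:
w = -27 (w = 2 - 1*29 = 2 - 29 = -27)
C = 5/9 (C = 2 - (2*6 + 1)/9 = 2 - (12 + 1)/9 = 2 - 1/9*13 = 2 - 13/9 = 5/9 ≈ 0.55556)
Z = -36/13 (Z = 36/(-13) = 36*(-1/13) = -36/13 ≈ -2.7692)
(Z + w)*C = (-36/13 - 27)*(5/9) = -387/13*5/9 = -215/13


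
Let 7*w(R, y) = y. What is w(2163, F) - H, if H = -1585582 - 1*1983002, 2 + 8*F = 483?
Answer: 199841185/56 ≈ 3.5686e+6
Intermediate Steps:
F = 481/8 (F = -1/4 + (1/8)*483 = -1/4 + 483/8 = 481/8 ≈ 60.125)
w(R, y) = y/7
H = -3568584 (H = -1585582 - 1983002 = -3568584)
w(2163, F) - H = (1/7)*(481/8) - 1*(-3568584) = 481/56 + 3568584 = 199841185/56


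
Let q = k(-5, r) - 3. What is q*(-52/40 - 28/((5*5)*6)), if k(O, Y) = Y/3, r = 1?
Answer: 892/225 ≈ 3.9644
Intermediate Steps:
k(O, Y) = Y/3 (k(O, Y) = Y*(⅓) = Y/3)
q = -8/3 (q = (⅓)*1 - 3 = ⅓ - 3 = -8/3 ≈ -2.6667)
q*(-52/40 - 28/((5*5)*6)) = -8*(-52/40 - 28/((5*5)*6))/3 = -8*(-52*1/40 - 28/(25*6))/3 = -8*(-13/10 - 28/150)/3 = -8*(-13/10 - 28*1/150)/3 = -8*(-13/10 - 14/75)/3 = -8/3*(-223/150) = 892/225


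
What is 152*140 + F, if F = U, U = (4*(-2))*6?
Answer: 21232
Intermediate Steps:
U = -48 (U = -8*6 = -48)
F = -48
152*140 + F = 152*140 - 48 = 21280 - 48 = 21232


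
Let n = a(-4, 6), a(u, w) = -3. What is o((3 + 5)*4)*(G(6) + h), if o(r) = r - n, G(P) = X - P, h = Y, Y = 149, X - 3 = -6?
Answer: 4900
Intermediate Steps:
X = -3 (X = 3 - 6 = -3)
n = -3
h = 149
G(P) = -3 - P
o(r) = 3 + r (o(r) = r - 1*(-3) = r + 3 = 3 + r)
o((3 + 5)*4)*(G(6) + h) = (3 + (3 + 5)*4)*((-3 - 1*6) + 149) = (3 + 8*4)*((-3 - 6) + 149) = (3 + 32)*(-9 + 149) = 35*140 = 4900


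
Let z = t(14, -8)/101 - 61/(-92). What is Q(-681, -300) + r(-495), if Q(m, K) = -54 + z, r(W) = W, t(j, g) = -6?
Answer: -5095699/9292 ≈ -548.40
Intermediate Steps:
z = 5609/9292 (z = -6/101 - 61/(-92) = -6*1/101 - 61*(-1/92) = -6/101 + 61/92 = 5609/9292 ≈ 0.60364)
Q(m, K) = -496159/9292 (Q(m, K) = -54 + 5609/9292 = -496159/9292)
Q(-681, -300) + r(-495) = -496159/9292 - 495 = -5095699/9292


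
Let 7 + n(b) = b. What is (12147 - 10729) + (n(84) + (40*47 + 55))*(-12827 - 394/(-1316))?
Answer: -8490142292/329 ≈ -2.5806e+7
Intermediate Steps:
n(b) = -7 + b
(12147 - 10729) + (n(84) + (40*47 + 55))*(-12827 - 394/(-1316)) = (12147 - 10729) + ((-7 + 84) + (40*47 + 55))*(-12827 - 394/(-1316)) = 1418 + (77 + (1880 + 55))*(-12827 - 394*(-1/1316)) = 1418 + (77 + 1935)*(-12827 + 197/658) = 1418 + 2012*(-8439969/658) = 1418 - 8490608814/329 = -8490142292/329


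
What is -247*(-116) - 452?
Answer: 28200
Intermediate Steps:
-247*(-116) - 452 = 28652 - 452 = 28200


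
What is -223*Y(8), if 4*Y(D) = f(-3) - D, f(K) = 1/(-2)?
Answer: 3791/8 ≈ 473.88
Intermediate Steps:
f(K) = -½
Y(D) = -⅛ - D/4 (Y(D) = (-½ - D)/4 = -⅛ - D/4)
-223*Y(8) = -223*(-⅛ - ¼*8) = -223*(-⅛ - 2) = -223*(-17/8) = 3791/8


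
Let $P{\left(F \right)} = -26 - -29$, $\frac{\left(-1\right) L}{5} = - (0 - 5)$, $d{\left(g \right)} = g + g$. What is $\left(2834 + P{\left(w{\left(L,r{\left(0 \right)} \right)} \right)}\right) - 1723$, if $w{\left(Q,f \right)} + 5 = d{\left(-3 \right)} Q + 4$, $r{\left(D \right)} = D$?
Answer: $1114$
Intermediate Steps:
$d{\left(g \right)} = 2 g$
$L = -25$ ($L = - 5 \left(- (0 - 5)\right) = - 5 \left(\left(-1\right) \left(-5\right)\right) = \left(-5\right) 5 = -25$)
$w{\left(Q,f \right)} = -1 - 6 Q$ ($w{\left(Q,f \right)} = -5 + \left(2 \left(-3\right) Q + 4\right) = -5 - \left(-4 + 6 Q\right) = -1 - 6 Q$)
$P{\left(F \right)} = 3$ ($P{\left(F \right)} = -26 + 29 = 3$)
$\left(2834 + P{\left(w{\left(L,r{\left(0 \right)} \right)} \right)}\right) - 1723 = \left(2834 + 3\right) - 1723 = 2837 - 1723 = 1114$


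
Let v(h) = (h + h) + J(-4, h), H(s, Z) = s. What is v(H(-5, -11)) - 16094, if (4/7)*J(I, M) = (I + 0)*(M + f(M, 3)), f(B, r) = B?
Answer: -16034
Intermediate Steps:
J(I, M) = 7*I*M/2 (J(I, M) = 7*((I + 0)*(M + M))/4 = 7*(I*(2*M))/4 = 7*(2*I*M)/4 = 7*I*M/2)
v(h) = -12*h (v(h) = (h + h) + (7/2)*(-4)*h = 2*h - 14*h = -12*h)
v(H(-5, -11)) - 16094 = -12*(-5) - 16094 = 60 - 16094 = -16034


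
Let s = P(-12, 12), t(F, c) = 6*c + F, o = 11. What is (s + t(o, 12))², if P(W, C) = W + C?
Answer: 6889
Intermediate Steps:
P(W, C) = C + W
t(F, c) = F + 6*c
s = 0 (s = 12 - 12 = 0)
(s + t(o, 12))² = (0 + (11 + 6*12))² = (0 + (11 + 72))² = (0 + 83)² = 83² = 6889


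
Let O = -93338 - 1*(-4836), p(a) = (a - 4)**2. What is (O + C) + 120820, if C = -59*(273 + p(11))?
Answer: 13320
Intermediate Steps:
p(a) = (-4 + a)**2
O = -88502 (O = -93338 + 4836 = -88502)
C = -18998 (C = -59*(273 + (-4 + 11)**2) = -59*(273 + 7**2) = -59*(273 + 49) = -59*322 = -18998)
(O + C) + 120820 = (-88502 - 18998) + 120820 = -107500 + 120820 = 13320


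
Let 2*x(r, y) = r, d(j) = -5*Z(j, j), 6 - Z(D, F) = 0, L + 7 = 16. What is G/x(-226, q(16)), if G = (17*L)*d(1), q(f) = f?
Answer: 4590/113 ≈ 40.619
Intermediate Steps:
L = 9 (L = -7 + 16 = 9)
Z(D, F) = 6 (Z(D, F) = 6 - 1*0 = 6 + 0 = 6)
d(j) = -30 (d(j) = -5*6 = -30)
x(r, y) = r/2
G = -4590 (G = (17*9)*(-30) = 153*(-30) = -4590)
G/x(-226, q(16)) = -4590/((½)*(-226)) = -4590/(-113) = -4590*(-1/113) = 4590/113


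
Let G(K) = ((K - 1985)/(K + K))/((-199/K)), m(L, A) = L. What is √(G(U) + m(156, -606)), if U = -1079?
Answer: 8*√101291/199 ≈ 12.794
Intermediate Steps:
G(K) = 1985/398 - K/398 (G(K) = ((-1985 + K)/((2*K)))*(-K/199) = ((-1985 + K)*(1/(2*K)))*(-K/199) = ((-1985 + K)/(2*K))*(-K/199) = 1985/398 - K/398)
√(G(U) + m(156, -606)) = √((1985/398 - 1/398*(-1079)) + 156) = √((1985/398 + 1079/398) + 156) = √(1532/199 + 156) = √(32576/199) = 8*√101291/199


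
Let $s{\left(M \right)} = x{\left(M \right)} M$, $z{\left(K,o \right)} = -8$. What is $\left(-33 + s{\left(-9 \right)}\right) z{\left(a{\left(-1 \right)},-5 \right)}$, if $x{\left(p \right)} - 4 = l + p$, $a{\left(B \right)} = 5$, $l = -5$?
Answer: $-456$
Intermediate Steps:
$x{\left(p \right)} = -1 + p$ ($x{\left(p \right)} = 4 + \left(-5 + p\right) = -1 + p$)
$s{\left(M \right)} = M \left(-1 + M\right)$ ($s{\left(M \right)} = \left(-1 + M\right) M = M \left(-1 + M\right)$)
$\left(-33 + s{\left(-9 \right)}\right) z{\left(a{\left(-1 \right)},-5 \right)} = \left(-33 - 9 \left(-1 - 9\right)\right) \left(-8\right) = \left(-33 - -90\right) \left(-8\right) = \left(-33 + 90\right) \left(-8\right) = 57 \left(-8\right) = -456$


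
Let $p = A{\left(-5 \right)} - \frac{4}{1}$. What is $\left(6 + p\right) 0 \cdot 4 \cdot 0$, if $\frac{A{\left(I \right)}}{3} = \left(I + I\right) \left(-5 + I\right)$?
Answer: $0$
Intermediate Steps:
$A{\left(I \right)} = 6 I \left(-5 + I\right)$ ($A{\left(I \right)} = 3 \left(I + I\right) \left(-5 + I\right) = 3 \cdot 2 I \left(-5 + I\right) = 6 I \left(-5 + I\right)$)
$p = 296$ ($p = 6 \left(-5\right) \left(-5 - 5\right) - \frac{4}{1} = 6 \left(-5\right) \left(-10\right) - 4 \cdot 1 = 300 - 4 = 296$)
$\left(6 + p\right) 0 \cdot 4 \cdot 0 = \left(6 + 296\right) 0 \cdot 4 \cdot 0 = 302 \cdot 0 \cdot 4 \cdot 0 = 0 \cdot 4 \cdot 0 = 0 \cdot 0 = 0$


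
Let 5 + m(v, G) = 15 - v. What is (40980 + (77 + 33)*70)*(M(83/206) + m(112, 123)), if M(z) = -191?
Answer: -14263240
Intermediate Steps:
m(v, G) = 10 - v (m(v, G) = -5 + (15 - v) = 10 - v)
(40980 + (77 + 33)*70)*(M(83/206) + m(112, 123)) = (40980 + (77 + 33)*70)*(-191 + (10 - 1*112)) = (40980 + 110*70)*(-191 + (10 - 112)) = (40980 + 7700)*(-191 - 102) = 48680*(-293) = -14263240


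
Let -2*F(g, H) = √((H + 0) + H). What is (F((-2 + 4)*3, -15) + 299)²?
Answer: (598 - I*√30)²/4 ≈ 89394.0 - 1637.7*I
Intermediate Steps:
F(g, H) = -√2*√H/2 (F(g, H) = -√((H + 0) + H)/2 = -√(H + H)/2 = -√2*√H/2)
(F((-2 + 4)*3, -15) + 299)² = (-√2*√(-15)/2 + 299)² = (-√2*I*√15/2 + 299)² = (-I*√30/2 + 299)² = (299 - I*√30/2)²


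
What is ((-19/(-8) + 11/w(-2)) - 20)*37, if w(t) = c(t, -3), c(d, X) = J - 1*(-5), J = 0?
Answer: -22829/40 ≈ -570.72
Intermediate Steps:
c(d, X) = 5 (c(d, X) = 0 - 1*(-5) = 0 + 5 = 5)
w(t) = 5
((-19/(-8) + 11/w(-2)) - 20)*37 = ((-19/(-8) + 11/5) - 20)*37 = ((-19*(-⅛) + 11*(⅕)) - 20)*37 = ((19/8 + 11/5) - 20)*37 = (183/40 - 20)*37 = -617/40*37 = -22829/40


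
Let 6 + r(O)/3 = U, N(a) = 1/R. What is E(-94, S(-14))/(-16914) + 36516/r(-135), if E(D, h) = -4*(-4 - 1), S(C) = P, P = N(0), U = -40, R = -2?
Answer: -51469532/194511 ≈ -264.61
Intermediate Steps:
N(a) = -½ (N(a) = 1/(-2) = -½)
r(O) = -138 (r(O) = -18 + 3*(-40) = -18 - 120 = -138)
P = -½ ≈ -0.50000
S(C) = -½
E(D, h) = 20 (E(D, h) = -4*(-5) = 20)
E(-94, S(-14))/(-16914) + 36516/r(-135) = 20/(-16914) + 36516/(-138) = 20*(-1/16914) + 36516*(-1/138) = -10/8457 - 6086/23 = -51469532/194511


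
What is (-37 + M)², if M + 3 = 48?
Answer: 64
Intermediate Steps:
M = 45 (M = -3 + 48 = 45)
(-37 + M)² = (-37 + 45)² = 8² = 64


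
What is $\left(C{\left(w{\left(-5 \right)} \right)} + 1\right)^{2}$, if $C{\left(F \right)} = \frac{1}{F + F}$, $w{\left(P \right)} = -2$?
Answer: $\frac{9}{16} \approx 0.5625$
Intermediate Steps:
$C{\left(F \right)} = \frac{1}{2 F}$
$\left(C{\left(w{\left(-5 \right)} \right)} + 1\right)^{2} = \left(\frac{1}{2 \left(-2\right)} + 1\right)^{2} = \left(\frac{1}{2} \left(- \frac{1}{2}\right) + 1\right)^{2} = \left(- \frac{1}{4} + 1\right)^{2} = \left(\frac{3}{4}\right)^{2} = \frac{9}{16}$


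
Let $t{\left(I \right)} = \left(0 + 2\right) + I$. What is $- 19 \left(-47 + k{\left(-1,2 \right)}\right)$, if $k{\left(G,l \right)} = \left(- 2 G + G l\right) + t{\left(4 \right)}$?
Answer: $779$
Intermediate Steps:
$t{\left(I \right)} = 2 + I$
$k{\left(G,l \right)} = 6 - 2 G + G l$ ($k{\left(G,l \right)} = \left(- 2 G + G l\right) + \left(2 + 4\right) = \left(- 2 G + G l\right) + 6 = 6 - 2 G + G l$)
$- 19 \left(-47 + k{\left(-1,2 \right)}\right) = - 19 \left(-47 - -6\right) = - 19 \left(-47 + \left(6 + 2 - 2\right)\right) = - 19 \left(-47 + 6\right) = \left(-19\right) \left(-41\right) = 779$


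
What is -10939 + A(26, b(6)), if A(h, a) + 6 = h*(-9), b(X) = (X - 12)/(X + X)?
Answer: -11179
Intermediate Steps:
b(X) = (-12 + X)/(2*X) (b(X) = (-12 + X)/((2*X)) = (-12 + X)*(1/(2*X)) = (-12 + X)/(2*X))
A(h, a) = -6 - 9*h (A(h, a) = -6 + h*(-9) = -6 - 9*h)
-10939 + A(26, b(6)) = -10939 + (-6 - 9*26) = -10939 + (-6 - 234) = -10939 - 240 = -11179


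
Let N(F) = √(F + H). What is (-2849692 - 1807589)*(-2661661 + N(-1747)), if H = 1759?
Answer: 12396103203741 - 9314562*√3 ≈ 1.2396e+13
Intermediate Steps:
N(F) = √(1759 + F) (N(F) = √(F + 1759) = √(1759 + F))
(-2849692 - 1807589)*(-2661661 + N(-1747)) = (-2849692 - 1807589)*(-2661661 + √(1759 - 1747)) = -4657281*(-2661661 + √12) = -4657281*(-2661661 + 2*√3) = 12396103203741 - 9314562*√3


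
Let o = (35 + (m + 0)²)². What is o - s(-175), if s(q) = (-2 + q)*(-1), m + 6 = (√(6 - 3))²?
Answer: 1759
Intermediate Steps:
m = -3 (m = -6 + (√(6 - 3))² = -6 + (√3)² = -6 + 3 = -3)
s(q) = 2 - q
o = 1936 (o = (35 + (-3 + 0)²)² = (35 + (-3)²)² = (35 + 9)² = 44² = 1936)
o - s(-175) = 1936 - (2 - 1*(-175)) = 1936 - (2 + 175) = 1936 - 1*177 = 1936 - 177 = 1759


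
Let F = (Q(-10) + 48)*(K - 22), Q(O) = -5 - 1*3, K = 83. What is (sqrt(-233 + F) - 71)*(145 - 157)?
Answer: 852 - 12*sqrt(2207) ≈ 288.26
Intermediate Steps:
Q(O) = -8 (Q(O) = -5 - 3 = -8)
F = 2440 (F = (-8 + 48)*(83 - 22) = 40*61 = 2440)
(sqrt(-233 + F) - 71)*(145 - 157) = (sqrt(-233 + 2440) - 71)*(145 - 157) = (sqrt(2207) - 71)*(-12) = (-71 + sqrt(2207))*(-12) = 852 - 12*sqrt(2207)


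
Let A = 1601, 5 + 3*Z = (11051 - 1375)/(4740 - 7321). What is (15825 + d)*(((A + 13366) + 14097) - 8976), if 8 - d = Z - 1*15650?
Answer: 1632454333200/2581 ≈ 6.3249e+8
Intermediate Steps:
Z = -7527/2581 (Z = -5/3 + ((11051 - 1375)/(4740 - 7321))/3 = -5/3 + (9676/(-2581))/3 = -5/3 + (9676*(-1/2581))/3 = -5/3 + (1/3)*(-9676/2581) = -5/3 - 9676/7743 = -7527/2581 ≈ -2.9163)
d = 40420825/2581 (d = 8 - (-7527/2581 - 1*15650) = 8 - (-7527/2581 - 15650) = 8 - 1*(-40400177/2581) = 8 + 40400177/2581 = 40420825/2581 ≈ 15661.)
(15825 + d)*(((A + 13366) + 14097) - 8976) = (15825 + 40420825/2581)*(((1601 + 13366) + 14097) - 8976) = 81265150*((14967 + 14097) - 8976)/2581 = 81265150*(29064 - 8976)/2581 = (81265150/2581)*20088 = 1632454333200/2581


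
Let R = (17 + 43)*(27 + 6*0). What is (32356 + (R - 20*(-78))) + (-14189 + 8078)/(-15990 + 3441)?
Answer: 148649125/4183 ≈ 35537.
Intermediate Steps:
R = 1620 (R = 60*(27 + 0) = 60*27 = 1620)
(32356 + (R - 20*(-78))) + (-14189 + 8078)/(-15990 + 3441) = (32356 + (1620 - 20*(-78))) + (-14189 + 8078)/(-15990 + 3441) = (32356 + (1620 + 1560)) - 6111/(-12549) = (32356 + 3180) - 6111*(-1/12549) = 35536 + 2037/4183 = 148649125/4183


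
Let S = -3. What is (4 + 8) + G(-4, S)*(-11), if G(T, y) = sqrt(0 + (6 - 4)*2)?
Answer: -10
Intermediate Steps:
G(T, y) = 2 (G(T, y) = sqrt(0 + 2*2) = sqrt(0 + 4) = sqrt(4) = 2)
(4 + 8) + G(-4, S)*(-11) = (4 + 8) + 2*(-11) = 12 - 22 = -10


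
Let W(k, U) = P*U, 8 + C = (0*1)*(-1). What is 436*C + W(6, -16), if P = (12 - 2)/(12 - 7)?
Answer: -3520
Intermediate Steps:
P = 2 (P = 10/5 = 10*(⅕) = 2)
C = -8 (C = -8 + (0*1)*(-1) = -8 + 0*(-1) = -8 + 0 = -8)
W(k, U) = 2*U
436*C + W(6, -16) = 436*(-8) + 2*(-16) = -3488 - 32 = -3520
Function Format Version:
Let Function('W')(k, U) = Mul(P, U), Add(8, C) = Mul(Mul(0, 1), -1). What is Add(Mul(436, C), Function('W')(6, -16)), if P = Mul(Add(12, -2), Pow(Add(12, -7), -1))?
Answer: -3520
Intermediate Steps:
P = 2 (P = Mul(10, Pow(5, -1)) = Mul(10, Rational(1, 5)) = 2)
C = -8 (C = Add(-8, Mul(Mul(0, 1), -1)) = Add(-8, Mul(0, -1)) = Add(-8, 0) = -8)
Function('W')(k, U) = Mul(2, U)
Add(Mul(436, C), Function('W')(6, -16)) = Add(Mul(436, -8), Mul(2, -16)) = Add(-3488, -32) = -3520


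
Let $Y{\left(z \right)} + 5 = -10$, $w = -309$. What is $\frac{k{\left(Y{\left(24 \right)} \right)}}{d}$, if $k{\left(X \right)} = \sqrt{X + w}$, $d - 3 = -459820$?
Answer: $- \frac{18 i}{459817} \approx - 3.9146 \cdot 10^{-5} i$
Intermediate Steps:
$Y{\left(z \right)} = -15$ ($Y{\left(z \right)} = -5 - 10 = -15$)
$d = -459817$ ($d = 3 - 459820 = -459817$)
$k{\left(X \right)} = \sqrt{-309 + X}$ ($k{\left(X \right)} = \sqrt{X - 309} = \sqrt{-309 + X}$)
$\frac{k{\left(Y{\left(24 \right)} \right)}}{d} = \frac{\sqrt{-309 - 15}}{-459817} = \sqrt{-324} \left(- \frac{1}{459817}\right) = 18 i \left(- \frac{1}{459817}\right) = - \frac{18 i}{459817}$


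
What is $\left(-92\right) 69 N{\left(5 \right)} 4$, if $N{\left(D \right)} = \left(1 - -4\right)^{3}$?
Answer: $-3174000$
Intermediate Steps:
$N{\left(D \right)} = 125$ ($N{\left(D \right)} = \left(1 + 4\right)^{3} = 5^{3} = 125$)
$\left(-92\right) 69 N{\left(5 \right)} 4 = \left(-92\right) 69 \cdot 125 \cdot 4 = \left(-6348\right) 500 = -3174000$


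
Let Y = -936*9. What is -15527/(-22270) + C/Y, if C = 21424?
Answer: -3329933/1803870 ≈ -1.8460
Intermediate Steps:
Y = -8424
-15527/(-22270) + C/Y = -15527/(-22270) + 21424/(-8424) = -15527*(-1/22270) + 21424*(-1/8424) = 15527/22270 - 206/81 = -3329933/1803870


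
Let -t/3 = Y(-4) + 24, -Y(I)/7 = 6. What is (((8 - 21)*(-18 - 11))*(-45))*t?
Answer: -916110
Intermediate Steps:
Y(I) = -42 (Y(I) = -7*6 = -42)
t = 54 (t = -3*(-42 + 24) = -3*(-18) = 54)
(((8 - 21)*(-18 - 11))*(-45))*t = (((8 - 21)*(-18 - 11))*(-45))*54 = (-13*(-29)*(-45))*54 = (377*(-45))*54 = -16965*54 = -916110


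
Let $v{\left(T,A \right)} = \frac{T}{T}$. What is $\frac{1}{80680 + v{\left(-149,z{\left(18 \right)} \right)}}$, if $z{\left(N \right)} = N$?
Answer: $\frac{1}{80681} \approx 1.2394 \cdot 10^{-5}$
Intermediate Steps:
$v{\left(T,A \right)} = 1$
$\frac{1}{80680 + v{\left(-149,z{\left(18 \right)} \right)}} = \frac{1}{80680 + 1} = \frac{1}{80681}$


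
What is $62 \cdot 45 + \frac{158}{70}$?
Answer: $\frac{97729}{35} \approx 2792.3$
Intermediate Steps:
$62 \cdot 45 + \frac{158}{70} = 2790 + 158 \cdot \frac{1}{70} = 2790 + \frac{79}{35} = \frac{97729}{35}$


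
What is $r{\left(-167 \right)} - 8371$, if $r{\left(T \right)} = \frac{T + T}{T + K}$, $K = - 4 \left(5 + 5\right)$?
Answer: $- \frac{1732463}{207} \approx -8369.4$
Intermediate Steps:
$K = -40$ ($K = \left(-4\right) 10 = -40$)
$r{\left(T \right)} = \frac{2 T}{-40 + T}$ ($r{\left(T \right)} = \frac{T + T}{T - 40} = \frac{2 T}{-40 + T}$)
$r{\left(-167 \right)} - 8371 = 2 \left(-167\right) \frac{1}{-40 - 167} - 8371 = 2 \left(-167\right) \frac{1}{-207} - 8371 = 2 \left(-167\right) \left(- \frac{1}{207}\right) - 8371 = \frac{334}{207} - 8371 = - \frac{1732463}{207}$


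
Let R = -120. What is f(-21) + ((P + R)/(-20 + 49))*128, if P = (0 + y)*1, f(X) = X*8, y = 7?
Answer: -19336/29 ≈ -666.76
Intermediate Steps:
f(X) = 8*X
P = 7 (P = (0 + 7)*1 = 7*1 = 7)
f(-21) + ((P + R)/(-20 + 49))*128 = 8*(-21) + ((7 - 120)/(-20 + 49))*128 = -168 - 113/29*128 = -168 - 14464/29 = -19336/29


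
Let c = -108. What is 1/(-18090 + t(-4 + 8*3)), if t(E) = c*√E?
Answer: -67/1211166 + 2*√5/3027915 ≈ -5.3842e-5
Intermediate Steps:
t(E) = -108*√E
1/(-18090 + t(-4 + 8*3)) = 1/(-18090 - 108*√(-4 + 8*3)) = 1/(-18090 - 108*√(-4 + 24)) = 1/(-18090 - 216*√5)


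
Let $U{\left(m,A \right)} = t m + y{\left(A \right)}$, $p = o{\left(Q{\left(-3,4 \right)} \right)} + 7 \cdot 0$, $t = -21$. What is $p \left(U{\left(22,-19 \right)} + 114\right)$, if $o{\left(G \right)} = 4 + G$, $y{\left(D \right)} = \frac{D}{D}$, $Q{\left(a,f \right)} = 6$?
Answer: $-3470$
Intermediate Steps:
$y{\left(D \right)} = 1$
$p = 10$ ($p = \left(4 + 6\right) + 7 \cdot 0 = 10 + 0 = 10$)
$U{\left(m,A \right)} = 1 - 21 m$ ($U{\left(m,A \right)} = - 21 m + 1 = 1 - 21 m$)
$p \left(U{\left(22,-19 \right)} + 114\right) = 10 \left(\left(1 - 462\right) + 114\right) = 10 \left(-461 + 114\right) = 10 \left(-347\right) = -3470$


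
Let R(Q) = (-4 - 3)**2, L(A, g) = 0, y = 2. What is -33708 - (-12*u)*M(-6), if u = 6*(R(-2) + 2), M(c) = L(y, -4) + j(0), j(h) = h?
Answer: -33708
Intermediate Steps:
M(c) = 0 (M(c) = 0 + 0 = 0)
R(Q) = 49 (R(Q) = (-7)**2 = 49)
u = 306 (u = 6*(49 + 2) = 6*51 = 306)
-33708 - (-12*u)*M(-6) = -33708 - (-12*306)*0 = -33708 - (-3672)*0 = -33708 - 1*0 = -33708 + 0 = -33708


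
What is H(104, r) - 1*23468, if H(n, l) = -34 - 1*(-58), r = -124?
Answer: -23444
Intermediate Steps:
H(n, l) = 24 (H(n, l) = -34 + 58 = 24)
H(104, r) - 1*23468 = 24 - 1*23468 = 24 - 23468 = -23444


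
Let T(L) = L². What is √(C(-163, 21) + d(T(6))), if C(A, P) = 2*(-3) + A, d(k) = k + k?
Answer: I*√97 ≈ 9.8489*I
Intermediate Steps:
d(k) = 2*k
C(A, P) = -6 + A
√(C(-163, 21) + d(T(6))) = √((-6 - 163) + 2*6²) = √(-169 + 2*36) = √(-169 + 72) = √(-97) = I*√97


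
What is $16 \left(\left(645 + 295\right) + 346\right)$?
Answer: $20576$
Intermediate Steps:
$16 \left(\left(645 + 295\right) + 346\right) = 16 \left(940 + 346\right) = 16 \cdot 1286 = 20576$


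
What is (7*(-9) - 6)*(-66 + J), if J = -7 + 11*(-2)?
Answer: 6555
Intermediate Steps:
J = -29 (J = -7 - 22 = -29)
(7*(-9) - 6)*(-66 + J) = (7*(-9) - 6)*(-66 - 29) = (-63 - 6)*(-95) = -69*(-95) = 6555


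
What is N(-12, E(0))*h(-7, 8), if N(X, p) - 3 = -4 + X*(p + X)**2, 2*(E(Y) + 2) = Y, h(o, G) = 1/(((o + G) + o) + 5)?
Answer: 2353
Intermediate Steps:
h(o, G) = 1/(5 + G + 2*o) (h(o, G) = 1/(((G + o) + o) + 5) = 1/((G + 2*o) + 5) = 1/(5 + G + 2*o))
E(Y) = -2 + Y/2
N(X, p) = -1 + X*(X + p)**2 (N(X, p) = 3 + (-4 + X*(p + X)**2) = 3 + (-4 + X*(X + p)**2) = -1 + X*(X + p)**2)
N(-12, E(0))*h(-7, 8) = (-1 - 12*(-12 + (-2 + (1/2)*0))**2)/(5 + 8 + 2*(-7)) = (-1 - 12*(-12 + (-2 + 0))**2)/(5 + 8 - 14) = (-1 - 12*(-12 - 2)**2)/(-1) = (-1 - 12*(-14)**2)*(-1) = (-1 - 12*196)*(-1) = (-1 - 2352)*(-1) = -2353*(-1) = 2353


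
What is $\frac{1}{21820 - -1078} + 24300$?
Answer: $\frac{556421401}{22898} \approx 24300.0$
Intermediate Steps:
$\frac{1}{21820 - -1078} + 24300 = \frac{1}{21820 + \left(-20026 + 21104\right)} + 24300 = \frac{1}{21820 + 1078} + 24300 = \frac{1}{22898} + 24300 = \frac{556421401}{22898}$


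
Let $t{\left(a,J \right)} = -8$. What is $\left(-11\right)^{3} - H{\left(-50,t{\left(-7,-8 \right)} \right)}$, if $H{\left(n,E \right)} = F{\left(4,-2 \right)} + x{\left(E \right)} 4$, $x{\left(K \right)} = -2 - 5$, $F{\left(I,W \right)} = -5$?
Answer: $-1298$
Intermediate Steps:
$x{\left(K \right)} = -7$
$H{\left(n,E \right)} = -33$ ($H{\left(n,E \right)} = -5 - 28 = -33$)
$\left(-11\right)^{3} - H{\left(-50,t{\left(-7,-8 \right)} \right)} = \left(-11\right)^{3} - -33 = -1331 + 33 = -1298$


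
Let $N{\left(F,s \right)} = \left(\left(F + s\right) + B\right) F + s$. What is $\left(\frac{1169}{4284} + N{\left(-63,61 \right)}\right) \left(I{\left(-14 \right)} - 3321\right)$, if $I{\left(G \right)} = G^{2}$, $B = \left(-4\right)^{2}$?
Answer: $\frac{1569640625}{612} \approx 2.5648 \cdot 10^{6}$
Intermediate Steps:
$B = 16$
$N{\left(F,s \right)} = s + F \left(16 + F + s\right)$ ($N{\left(F,s \right)} = \left(\left(F + s\right) + 16\right) F + s = \left(16 + F + s\right) F + s = F \left(16 + F + s\right) + s = s + F \left(16 + F + s\right)$)
$\left(\frac{1169}{4284} + N{\left(-63,61 \right)}\right) \left(I{\left(-14 \right)} - 3321\right) = \left(\frac{1169}{4284} + \left(61 + \left(-63\right)^{2} + 16 \left(-63\right) - 3843\right)\right) \left(\left(-14\right)^{2} - 3321\right) = \left(1169 \cdot \frac{1}{4284} + \left(61 + 3969 - 1008 - 3843\right)\right) \left(196 - 3321\right) = \left(\frac{167}{612} - 821\right) \left(-3125\right) = \left(- \frac{502285}{612}\right) \left(-3125\right) = \frac{1569640625}{612}$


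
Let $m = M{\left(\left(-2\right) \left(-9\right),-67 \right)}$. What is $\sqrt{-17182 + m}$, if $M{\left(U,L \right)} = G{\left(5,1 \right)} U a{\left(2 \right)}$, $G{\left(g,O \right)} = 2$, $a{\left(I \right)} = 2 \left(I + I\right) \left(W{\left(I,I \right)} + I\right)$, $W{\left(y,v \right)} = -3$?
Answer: $i \sqrt{17470} \approx 132.17 i$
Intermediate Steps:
$a{\left(I \right)} = 4 I \left(-3 + I\right)$ ($a{\left(I \right)} = 2 \left(I + I\right) \left(-3 + I\right) = 2 \cdot 2 I \left(-3 + I\right) = 4 I \left(-3 + I\right)$)
$M{\left(U,L \right)} = - 16 U$ ($M{\left(U,L \right)} = 2 U 4 \cdot 2 \left(-3 + 2\right) = 2 U 4 \cdot 2 \left(-1\right) = 2 U \left(-8\right) = - 16 U$)
$m = -288$ ($m = - 16 \left(\left(-2\right) \left(-9\right)\right) = \left(-16\right) 18 = -288$)
$\sqrt{-17182 + m} = \sqrt{-17182 - 288} = \sqrt{-17470} = i \sqrt{17470}$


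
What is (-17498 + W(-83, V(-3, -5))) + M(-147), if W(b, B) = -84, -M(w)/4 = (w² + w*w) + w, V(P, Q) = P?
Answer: -189866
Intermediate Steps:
M(w) = -8*w² - 4*w (M(w) = -4*((w² + w*w) + w) = -4*((w² + w²) + w) = -4*(2*w² + w) = -4*(w + 2*w²) = -8*w² - 4*w)
(-17498 + W(-83, V(-3, -5))) + M(-147) = (-17498 - 84) - 4*(-147)*(1 + 2*(-147)) = -17582 - 4*(-147)*(1 - 294) = -17582 - 4*(-147)*(-293) = -17582 - 172284 = -189866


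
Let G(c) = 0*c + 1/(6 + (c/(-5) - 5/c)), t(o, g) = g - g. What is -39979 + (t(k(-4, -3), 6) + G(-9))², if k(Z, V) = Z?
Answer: -5652069079/141376 ≈ -39979.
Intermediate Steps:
t(o, g) = 0
G(c) = 1/(6 - 5/c - c/5) (G(c) = 0 + 1/(6 + (c*(-⅕) - 5/c)) = 0 + 1/(6 + (-c/5 - 5/c)) = 0 + 1/(6 + (-5/c - c/5)) = 0 + 1/(6 - 5/c - c/5) = 1/(6 - 5/c - c/5))
-39979 + (t(k(-4, -3), 6) + G(-9))² = -39979 + (0 - 5*(-9)/(25 + (-9)² - 30*(-9)))² = -39979 + (0 - 5*(-9)/(25 + 81 + 270))² = -39979 + (0 - 5*(-9)/376)² = -39979 + (0 - 5*(-9)*1/376)² = -39979 + (0 + 45/376)² = -39979 + (45/376)² = -39979 + 2025/141376 = -5652069079/141376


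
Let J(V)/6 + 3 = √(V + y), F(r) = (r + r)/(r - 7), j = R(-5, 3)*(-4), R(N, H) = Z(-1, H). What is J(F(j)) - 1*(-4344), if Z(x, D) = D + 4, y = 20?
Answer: 4326 + 36*√15/5 ≈ 4353.9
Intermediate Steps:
Z(x, D) = 4 + D
R(N, H) = 4 + H
j = -28 (j = (4 + 3)*(-4) = 7*(-4) = -28)
F(r) = 2*r/(-7 + r) (F(r) = (2*r)/(-7 + r) = 2*r/(-7 + r))
J(V) = -18 + 6*√(20 + V) (J(V) = -18 + 6*√(V + 20) = -18 + 6*√(20 + V))
J(F(j)) - 1*(-4344) = (-18 + 6*√(20 + 2*(-28)/(-7 - 28))) - 1*(-4344) = (-18 + 6*√(20 + 2*(-28)/(-35))) + 4344 = (-18 + 6*√(20 + 2*(-28)*(-1/35))) + 4344 = (-18 + 6*√(20 + 8/5)) + 4344 = (-18 + 6*√(108/5)) + 4344 = (-18 + 6*(6*√15/5)) + 4344 = (-18 + 36*√15/5) + 4344 = 4326 + 36*√15/5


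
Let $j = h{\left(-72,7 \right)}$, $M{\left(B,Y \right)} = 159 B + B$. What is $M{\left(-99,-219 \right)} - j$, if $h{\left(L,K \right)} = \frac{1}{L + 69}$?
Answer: $- \frac{47519}{3} \approx -15840.0$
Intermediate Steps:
$h{\left(L,K \right)} = \frac{1}{69 + L}$
$M{\left(B,Y \right)} = 160 B$
$j = - \frac{1}{3}$ ($j = \frac{1}{69 - 72} = \frac{1}{-3} = - \frac{1}{3} \approx -0.33333$)
$M{\left(-99,-219 \right)} - j = 160 \left(-99\right) - - \frac{1}{3} = -15840 + \frac{1}{3} = - \frac{47519}{3}$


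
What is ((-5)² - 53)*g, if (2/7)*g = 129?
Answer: -12642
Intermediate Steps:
g = 903/2 (g = (7/2)*129 = 903/2 ≈ 451.50)
((-5)² - 53)*g = ((-5)² - 53)*(903/2) = (25 - 53)*(903/2) = -28*903/2 = -12642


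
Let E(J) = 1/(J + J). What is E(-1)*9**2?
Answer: -81/2 ≈ -40.500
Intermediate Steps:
E(J) = 1/(2*J)
E(-1)*9**2 = ((1/2)/(-1))*9**2 = ((1/2)*(-1))*81 = -1/2*81 = -81/2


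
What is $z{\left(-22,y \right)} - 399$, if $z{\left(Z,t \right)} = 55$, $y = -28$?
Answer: $-344$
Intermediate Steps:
$z{\left(-22,y \right)} - 399 = 55 - 399 = -344$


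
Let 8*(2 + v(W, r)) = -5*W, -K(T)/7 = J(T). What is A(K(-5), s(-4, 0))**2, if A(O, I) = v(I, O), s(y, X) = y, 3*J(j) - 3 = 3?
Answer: 1/4 ≈ 0.25000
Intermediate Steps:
J(j) = 2 (J(j) = 1 + (1/3)*3 = 1 + 1 = 2)
K(T) = -14 (K(T) = -7*2 = -14)
v(W, r) = -2 - 5*W/8 (v(W, r) = -2 + (-5*W)/8 = -2 - 5*W/8)
A(O, I) = -2 - 5*I/8
A(K(-5), s(-4, 0))**2 = (-2 - 5/8*(-4))**2 = (-2 + 5/2)**2 = (1/2)**2 = 1/4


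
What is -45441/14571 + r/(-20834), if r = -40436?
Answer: -1805681/1533193 ≈ -1.1777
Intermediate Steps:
-45441/14571 + r/(-20834) = -45441/14571 - 40436/(-20834) = -45441*1/14571 - 40436*(-1/20834) = -5049/1619 + 1838/947 = -1805681/1533193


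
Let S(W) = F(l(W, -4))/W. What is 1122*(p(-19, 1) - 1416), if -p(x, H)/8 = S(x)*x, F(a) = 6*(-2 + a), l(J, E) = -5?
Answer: -1211760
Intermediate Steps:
F(a) = -12 + 6*a
S(W) = -42/W (S(W) = (-12 + 6*(-5))/W = (-12 - 30)/W = -42/W)
p(x, H) = 336 (p(x, H) = -8*(-42/x)*x = -8*(-42) = 336)
1122*(p(-19, 1) - 1416) = 1122*(336 - 1416) = 1122*(-1080) = -1211760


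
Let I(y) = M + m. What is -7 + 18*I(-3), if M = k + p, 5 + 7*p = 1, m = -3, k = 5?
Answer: 131/7 ≈ 18.714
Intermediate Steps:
p = -4/7 (p = -5/7 + (⅐)*1 = -5/7 + ⅐ = -4/7 ≈ -0.57143)
M = 31/7 (M = 5 - 4/7 = 31/7 ≈ 4.4286)
I(y) = 10/7 (I(y) = 31/7 - 3 = 10/7)
-7 + 18*I(-3) = -7 + 18*(10/7) = -7 + 180/7 = 131/7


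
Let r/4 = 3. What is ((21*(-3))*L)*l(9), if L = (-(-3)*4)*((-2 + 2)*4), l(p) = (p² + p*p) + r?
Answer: 0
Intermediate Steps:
r = 12 (r = 4*3 = 12)
l(p) = 12 + 2*p² (l(p) = (p² + p*p) + 12 = (p² + p²) + 12 = 2*p² + 12 = 12 + 2*p²)
L = 0 (L = (-1*(-12))*(0*4) = 12*0 = 0)
((21*(-3))*L)*l(9) = ((21*(-3))*0)*(12 + 2*9²) = (-63*0)*(12 + 2*81) = 0*(12 + 162) = 0*174 = 0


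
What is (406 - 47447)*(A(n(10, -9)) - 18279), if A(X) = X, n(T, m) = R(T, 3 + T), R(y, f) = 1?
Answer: 859815398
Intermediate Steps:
n(T, m) = 1
(406 - 47447)*(A(n(10, -9)) - 18279) = (406 - 47447)*(1 - 18279) = -47041*(-18278) = 859815398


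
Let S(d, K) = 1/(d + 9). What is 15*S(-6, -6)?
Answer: 5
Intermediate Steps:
S(d, K) = 1/(9 + d)
15*S(-6, -6) = 15/(9 - 6) = 15/3 = 15*(⅓) = 5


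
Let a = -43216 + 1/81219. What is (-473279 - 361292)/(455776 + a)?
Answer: -67783022049/33507710641 ≈ -2.0229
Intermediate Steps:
a = -3509960303/81219 (a = -43216 + 1/81219 = -3509960303/81219 ≈ -43216.)
(-473279 - 361292)/(455776 + a) = (-473279 - 361292)/(455776 - 3509960303/81219) = -834571/33507710641/81219 = -834571*81219/33507710641 = -67783022049/33507710641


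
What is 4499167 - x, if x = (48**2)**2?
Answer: -809249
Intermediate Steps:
x = 5308416 (x = 2304**2 = 5308416)
4499167 - x = 4499167 - 1*5308416 = 4499167 - 5308416 = -809249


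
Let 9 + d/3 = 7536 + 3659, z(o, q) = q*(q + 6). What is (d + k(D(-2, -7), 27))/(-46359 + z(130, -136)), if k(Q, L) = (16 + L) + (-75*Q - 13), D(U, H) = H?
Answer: -34113/28679 ≈ -1.1895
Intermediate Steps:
z(o, q) = q*(6 + q)
d = 33558 (d = -27 + 3*(7536 + 3659) = -27 + 3*11195 = -27 + 33585 = 33558)
k(Q, L) = 3 + L - 75*Q (k(Q, L) = (16 + L) + (-13 - 75*Q) = 3 + L - 75*Q)
(d + k(D(-2, -7), 27))/(-46359 + z(130, -136)) = (33558 + (3 + 27 - 75*(-7)))/(-46359 - 136*(6 - 136)) = (33558 + (3 + 27 + 525))/(-46359 - 136*(-130)) = (33558 + 555)/(-46359 + 17680) = 34113/(-28679) = 34113*(-1/28679) = -34113/28679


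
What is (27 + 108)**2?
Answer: 18225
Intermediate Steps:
(27 + 108)**2 = 135**2 = 18225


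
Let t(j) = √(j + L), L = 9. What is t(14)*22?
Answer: 22*√23 ≈ 105.51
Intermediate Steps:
t(j) = √(9 + j) (t(j) = √(j + 9) = √(9 + j))
t(14)*22 = √(9 + 14)*22 = √23*22 = 22*√23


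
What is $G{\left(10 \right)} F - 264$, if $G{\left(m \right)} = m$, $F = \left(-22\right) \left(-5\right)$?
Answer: $836$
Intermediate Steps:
$F = 110$
$G{\left(10 \right)} F - 264 = 10 \cdot 110 - 264 = 1100 - 264 = 836$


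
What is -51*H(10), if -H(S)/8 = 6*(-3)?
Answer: -7344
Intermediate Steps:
H(S) = 144 (H(S) = -48*(-3) = -8*(-18) = 144)
-51*H(10) = -51*144 = -7344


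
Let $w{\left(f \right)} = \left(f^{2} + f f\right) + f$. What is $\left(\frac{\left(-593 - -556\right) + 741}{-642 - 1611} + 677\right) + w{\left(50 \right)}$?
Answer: $\frac{12902227}{2253} \approx 5726.7$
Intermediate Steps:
$w{\left(f \right)} = f + 2 f^{2}$ ($w{\left(f \right)} = \left(f^{2} + f^{2}\right) + f = 2 f^{2} + f = f + 2 f^{2}$)
$\left(\frac{\left(-593 - -556\right) + 741}{-642 - 1611} + 677\right) + w{\left(50 \right)} = \left(\frac{\left(-593 - -556\right) + 741}{-642 - 1611} + 677\right) + 50 \left(1 + 2 \cdot 50\right) = \left(\frac{\left(-593 + 556\right) + 741}{-2253} + 677\right) + 50 \left(1 + 100\right) = \left(\left(-37 + 741\right) \left(- \frac{1}{2253}\right) + 677\right) + 50 \cdot 101 = \left(704 \left(- \frac{1}{2253}\right) + 677\right) + 5050 = \left(- \frac{704}{2253} + 677\right) + 5050 = \frac{1524577}{2253} + 5050 = \frac{12902227}{2253}$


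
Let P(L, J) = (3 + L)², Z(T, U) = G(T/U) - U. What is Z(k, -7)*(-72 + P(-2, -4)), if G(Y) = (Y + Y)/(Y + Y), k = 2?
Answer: -568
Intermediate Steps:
G(Y) = 1 (G(Y) = (2*Y)/((2*Y)) = (2*Y)*(1/(2*Y)) = 1)
Z(T, U) = 1 - U
Z(k, -7)*(-72 + P(-2, -4)) = (1 - 1*(-7))*(-72 + (3 - 2)²) = (1 + 7)*(-72 + 1²) = 8*(-72 + 1) = 8*(-71) = -568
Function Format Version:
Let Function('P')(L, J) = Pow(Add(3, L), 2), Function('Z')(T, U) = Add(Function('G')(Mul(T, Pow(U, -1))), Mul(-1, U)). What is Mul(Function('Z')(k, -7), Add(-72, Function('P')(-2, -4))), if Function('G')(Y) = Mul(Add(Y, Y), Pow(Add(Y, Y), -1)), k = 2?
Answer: -568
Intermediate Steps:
Function('G')(Y) = 1 (Function('G')(Y) = Mul(Mul(2, Y), Pow(Mul(2, Y), -1)) = Mul(Mul(2, Y), Mul(Rational(1, 2), Pow(Y, -1))) = 1)
Function('Z')(T, U) = Add(1, Mul(-1, U))
Mul(Function('Z')(k, -7), Add(-72, Function('P')(-2, -4))) = Mul(Add(1, Mul(-1, -7)), Add(-72, Pow(Add(3, -2), 2))) = Mul(Add(1, 7), Add(-72, Pow(1, 2))) = Mul(8, Add(-72, 1)) = Mul(8, -71) = -568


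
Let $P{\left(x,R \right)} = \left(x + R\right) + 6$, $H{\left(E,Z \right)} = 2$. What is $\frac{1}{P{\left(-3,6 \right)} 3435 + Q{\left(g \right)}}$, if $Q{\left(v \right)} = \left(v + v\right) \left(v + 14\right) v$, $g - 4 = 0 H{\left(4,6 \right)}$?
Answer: $\frac{1}{31491} \approx 3.1755 \cdot 10^{-5}$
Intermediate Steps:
$P{\left(x,R \right)} = 6 + R + x$ ($P{\left(x,R \right)} = \left(R + x\right) + 6 = 6 + R + x$)
$g = 4$ ($g = 4 + 0 \cdot 2 = 4 + 0 = 4$)
$Q{\left(v \right)} = 2 v^{2} \left(14 + v\right)$ ($Q{\left(v \right)} = 2 v \left(14 + v\right) v = 2 v^{2} \left(14 + v\right)$)
$\frac{1}{P{\left(-3,6 \right)} 3435 + Q{\left(g \right)}} = \frac{1}{\left(6 + 6 - 3\right) 3435 + 2 \cdot 4^{2} \left(14 + 4\right)} = \frac{1}{9 \cdot 3435 + 2 \cdot 16 \cdot 18} = \frac{1}{30915 + 576} = \frac{1}{31491}$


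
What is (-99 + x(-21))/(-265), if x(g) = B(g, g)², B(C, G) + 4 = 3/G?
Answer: 802/2597 ≈ 0.30882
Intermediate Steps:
B(C, G) = -4 + 3/G
x(g) = (-4 + 3/g)²
(-99 + x(-21))/(-265) = (-99 + (-3 + 4*(-21))²/(-21)²)/(-265) = (-99 + (-3 - 84)²/441)*(-1/265) = (-99 + (1/441)*(-87)²)*(-1/265) = (-99 + (1/441)*7569)*(-1/265) = (-99 + 841/49)*(-1/265) = -4010/49*(-1/265) = 802/2597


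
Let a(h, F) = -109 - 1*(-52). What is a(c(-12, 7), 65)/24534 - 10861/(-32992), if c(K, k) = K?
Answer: 44097205/134904288 ≈ 0.32688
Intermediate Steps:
a(h, F) = -57 (a(h, F) = -109 + 52 = -57)
a(c(-12, 7), 65)/24534 - 10861/(-32992) = -57/24534 - 10861/(-32992) = -57*1/24534 - 10861*(-1/32992) = -19/8178 + 10861/32992 = 44097205/134904288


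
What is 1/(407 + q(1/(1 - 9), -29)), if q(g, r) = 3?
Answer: 1/410 ≈ 0.0024390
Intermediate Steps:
1/(407 + q(1/(1 - 9), -29)) = 1/(407 + 3) = 1/410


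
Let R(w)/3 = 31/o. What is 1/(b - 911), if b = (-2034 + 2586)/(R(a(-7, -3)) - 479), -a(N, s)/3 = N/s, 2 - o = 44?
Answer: -6737/6145135 ≈ -0.0010963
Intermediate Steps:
o = -42 (o = 2 - 1*44 = 2 - 44 = -42)
a(N, s) = -3*N/s
R(w) = -31/14 (R(w) = 3*(31/(-42)) = 3*(31*(-1/42)) = 3*(-31/42) = -31/14)
b = -7728/6737 (b = (-2034 + 2586)/(-31/14 - 479) = 552/(-6737/14) = 552*(-14/6737) = -7728/6737 ≈ -1.1471)
1/(b - 911) = 1/(-7728/6737 - 911) = 1/(-6145135/6737) = -6737/6145135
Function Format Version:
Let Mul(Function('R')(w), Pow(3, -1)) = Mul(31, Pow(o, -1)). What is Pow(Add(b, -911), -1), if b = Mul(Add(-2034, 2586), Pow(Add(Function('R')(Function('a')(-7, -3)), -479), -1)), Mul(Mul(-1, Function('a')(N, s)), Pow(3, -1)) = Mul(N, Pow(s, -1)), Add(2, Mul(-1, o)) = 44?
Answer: Rational(-6737, 6145135) ≈ -0.0010963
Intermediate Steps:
o = -42 (o = Add(2, Mul(-1, 44)) = Add(2, -44) = -42)
Function('a')(N, s) = Mul(-3, N, Pow(s, -1)) (Function('a')(N, s) = Mul(-3, Mul(N, Pow(s, -1))) = Mul(-3, N, Pow(s, -1)))
Function('R')(w) = Rational(-31, 14) (Function('R')(w) = Mul(3, Mul(31, Pow(-42, -1))) = Mul(3, Mul(31, Rational(-1, 42))) = Mul(3, Rational(-31, 42)) = Rational(-31, 14))
b = Rational(-7728, 6737) (b = Mul(Add(-2034, 2586), Pow(Add(Rational(-31, 14), -479), -1)) = Mul(552, Pow(Rational(-6737, 14), -1)) = Mul(552, Rational(-14, 6737)) = Rational(-7728, 6737) ≈ -1.1471)
Pow(Add(b, -911), -1) = Pow(Add(Rational(-7728, 6737), -911), -1) = Pow(Rational(-6145135, 6737), -1) = Rational(-6737, 6145135)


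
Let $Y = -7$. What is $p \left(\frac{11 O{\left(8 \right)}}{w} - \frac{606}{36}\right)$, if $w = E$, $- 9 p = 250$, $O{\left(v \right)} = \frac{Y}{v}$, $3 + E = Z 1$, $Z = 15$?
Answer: $\frac{211625}{432} \approx 489.87$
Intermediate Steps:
$E = 12$ ($E = -3 + 15 \cdot 1 = -3 + 15 = 12$)
$O{\left(v \right)} = - \frac{7}{v}$
$p = - \frac{250}{9}$ ($p = \left(- \frac{1}{9}\right) 250 = - \frac{250}{9} \approx -27.778$)
$w = 12$
$p \left(\frac{11 O{\left(8 \right)}}{w} - \frac{606}{36}\right) = - \frac{250 \left(\frac{11 \left(- \frac{7}{8}\right)}{12} - \frac{606}{36}\right)}{9} = - \frac{250 \left(11 \left(\left(-7\right) \frac{1}{8}\right) \frac{1}{12} - \frac{101}{6}\right)}{9} = - \frac{250 \left(11 \left(- \frac{7}{8}\right) \frac{1}{12} - \frac{101}{6}\right)}{9} = - \frac{250 \left(\left(- \frac{77}{8}\right) \frac{1}{12} - \frac{101}{6}\right)}{9} = - \frac{250 \left(- \frac{77}{96} - \frac{101}{6}\right)}{9} = \left(- \frac{250}{9}\right) \left(- \frac{1693}{96}\right) = \frac{211625}{432}$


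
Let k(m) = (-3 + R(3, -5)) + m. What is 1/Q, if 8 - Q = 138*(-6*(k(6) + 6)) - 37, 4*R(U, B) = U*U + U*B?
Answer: 1/6255 ≈ 0.00015987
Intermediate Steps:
R(U, B) = U²/4 + B*U/4 (R(U, B) = (U*U + U*B)/4 = (U² + B*U)/4 = U²/4 + B*U/4)
k(m) = -9/2 + m (k(m) = (-3 + (¼)*3*(-5 + 3)) + m = (-3 + (¼)*3*(-2)) + m = (-3 - 3/2) + m = -9/2 + m)
Q = 6255 (Q = 8 - (138*(-6*((-9/2 + 6) + 6)) - 37) = 8 - (138*(-6*(3/2 + 6)) - 37) = 8 - (138*(-6*15/2) - 37) = 8 - (138*(-45) - 37) = 8 - (-6210 - 37) = 8 - 1*(-6247) = 8 + 6247 = 6255)
1/Q = 1/6255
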